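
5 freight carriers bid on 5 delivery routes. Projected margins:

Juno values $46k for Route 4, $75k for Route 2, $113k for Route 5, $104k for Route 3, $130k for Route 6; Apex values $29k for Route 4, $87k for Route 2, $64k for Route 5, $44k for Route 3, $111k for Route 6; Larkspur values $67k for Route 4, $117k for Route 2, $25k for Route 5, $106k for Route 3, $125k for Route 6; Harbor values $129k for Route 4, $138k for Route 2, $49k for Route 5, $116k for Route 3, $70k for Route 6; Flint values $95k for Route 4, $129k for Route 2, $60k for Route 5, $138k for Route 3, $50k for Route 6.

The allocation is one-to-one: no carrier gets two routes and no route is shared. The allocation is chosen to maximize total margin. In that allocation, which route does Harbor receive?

Harbor receives Route 4.

Optimal: Juno→Route 5 ($113k), Apex→Route 6 ($111k), Larkspur→Route 2 ($117k), Harbor→Route 4 ($129k), Flint→Route 3 ($138k) — total 113+111+117+129+138 = $608k.
Row-greedy (each carrier in turn takes its best remaining route) gives $512k, worse by 96.
Checked against all permutations: $608k is optimal.
Harbor's own top route is Route 2 ($138k), but forcing Harbor→Route 2 and reassigning the rest optimally gives only $567k — worse by 41.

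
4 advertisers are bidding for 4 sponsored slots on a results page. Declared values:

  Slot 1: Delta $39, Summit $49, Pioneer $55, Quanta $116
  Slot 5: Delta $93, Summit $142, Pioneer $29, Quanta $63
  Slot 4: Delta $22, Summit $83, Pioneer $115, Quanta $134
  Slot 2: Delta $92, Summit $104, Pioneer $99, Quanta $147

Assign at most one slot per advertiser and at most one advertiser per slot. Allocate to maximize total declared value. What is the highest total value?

Treat this as an assignment problem: match each advertiser to one slot.
Optimal: Delta→Slot 2 ($92), Summit→Slot 5 ($142), Pioneer→Slot 4 ($115), Quanta→Slot 1 ($116) — total 92+142+115+116 = $465.
Row-greedy (each advertiser in turn takes its best remaining slot) gives $428, worse by 37.
Next-best assignment: Delta→Slot 1, Summit→Slot 5, Pioneer→Slot 4, Quanta→Slot 2 = $443.
Swapping Quanta↔Summit (Quanta→Slot 5 $63, Summit→Slot 1 $49) loses 146.

Max total: $465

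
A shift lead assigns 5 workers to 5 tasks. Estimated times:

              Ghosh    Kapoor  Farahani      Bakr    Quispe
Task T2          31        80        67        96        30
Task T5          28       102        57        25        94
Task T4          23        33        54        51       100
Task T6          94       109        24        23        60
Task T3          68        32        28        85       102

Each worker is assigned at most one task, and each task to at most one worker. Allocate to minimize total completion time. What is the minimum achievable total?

This is the linear assignment problem.
Optimal: Ghosh→Task T4 (23 min), Kapoor→Task T3 (32 min), Farahani→Task T6 (24 min), Bakr→Task T5 (25 min), Quispe→Task T2 (30 min) — total 23+32+24+25+30 = 134 min.
Min-entry greedy (repeatedly take the single cheapest remaining cell) gives 206 min, worse by 72.

Min total: 134 min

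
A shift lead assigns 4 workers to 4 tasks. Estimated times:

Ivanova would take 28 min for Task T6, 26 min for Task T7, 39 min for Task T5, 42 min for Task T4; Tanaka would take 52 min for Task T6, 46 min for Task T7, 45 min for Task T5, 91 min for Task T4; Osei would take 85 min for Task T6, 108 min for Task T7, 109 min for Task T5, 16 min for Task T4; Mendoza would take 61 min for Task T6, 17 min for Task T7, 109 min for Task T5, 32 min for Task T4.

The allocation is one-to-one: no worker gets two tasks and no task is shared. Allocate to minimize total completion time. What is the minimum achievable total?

Min total: 106 min

This is the linear assignment problem.
Optimal: Ivanova→Task T6 (28 min), Tanaka→Task T5 (45 min), Osei→Task T4 (16 min), Mendoza→Task T7 (17 min) — total 28+45+16+17 = 106 min.
Row-greedy (each worker in turn takes its cheapest remaining task) gives 148 min, worse by 42.
Every other assignment is strictly worse.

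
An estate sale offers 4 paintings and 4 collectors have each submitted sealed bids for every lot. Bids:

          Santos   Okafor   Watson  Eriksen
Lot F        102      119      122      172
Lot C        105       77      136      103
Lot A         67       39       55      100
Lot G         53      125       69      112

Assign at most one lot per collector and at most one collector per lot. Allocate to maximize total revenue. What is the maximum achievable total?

Optimal: Santos→Lot A ($67), Okafor→Lot G ($125), Watson→Lot C ($136), Eriksen→Lot F ($172) — total 67+125+136+172 = $500.
Row-greedy (each collector in turn takes its best remaining lot) gives $452, worse by 48.
Checked against all permutations: $500 is optimal.

Maximum total: $500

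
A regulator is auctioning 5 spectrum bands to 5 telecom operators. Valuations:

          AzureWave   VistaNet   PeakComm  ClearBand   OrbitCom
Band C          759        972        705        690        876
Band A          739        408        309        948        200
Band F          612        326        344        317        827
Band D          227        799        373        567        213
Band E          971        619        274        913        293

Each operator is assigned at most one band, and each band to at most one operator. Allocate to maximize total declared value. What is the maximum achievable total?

Optimal: AzureWave→Band E ($971M), VistaNet→Band D ($799M), PeakComm→Band C ($705M), ClearBand→Band A ($948M), OrbitCom→Band F ($827M) — total 971+799+705+948+827 = $4250M.
Swapping OrbitCom↔ClearBand (OrbitCom→Band A $200M, ClearBand→Band F $317M) loses 1258.

Max total: $4250M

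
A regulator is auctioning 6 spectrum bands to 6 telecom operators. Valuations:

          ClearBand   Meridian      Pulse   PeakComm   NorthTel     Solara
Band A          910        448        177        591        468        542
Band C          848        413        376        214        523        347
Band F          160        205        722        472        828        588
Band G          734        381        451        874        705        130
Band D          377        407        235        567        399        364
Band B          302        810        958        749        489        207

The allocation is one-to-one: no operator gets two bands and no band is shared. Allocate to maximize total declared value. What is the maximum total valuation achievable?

Treat this as an assignment problem: match each operator to one band.
Optimal: ClearBand→Band C ($848M), Meridian→Band D ($407M), Pulse→Band B ($958M), PeakComm→Band G ($874M), NorthTel→Band F ($828M), Solara→Band A ($542M) — total 848+407+958+874+828+542 = $4457M.
Column-greedy (each band in turn goes to its best remaining operator) gives $3643M, worse by 814.
Every other assignment is strictly worse.

Max total: $4457M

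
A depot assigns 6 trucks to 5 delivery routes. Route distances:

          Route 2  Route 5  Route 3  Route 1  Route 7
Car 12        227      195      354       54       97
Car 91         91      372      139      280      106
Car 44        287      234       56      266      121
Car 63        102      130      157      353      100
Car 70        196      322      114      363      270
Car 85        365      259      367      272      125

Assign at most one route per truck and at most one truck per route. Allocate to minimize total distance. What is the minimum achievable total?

Minimum total: 456 km

Optimal: Car 91→Route 2 (91 km), Car 63→Route 5 (130 km), Car 44→Route 3 (56 km), Car 12→Route 1 (54 km), Car 85→Route 7 (125 km) — total 91+130+56+54+125 = 456 km.
Min-entry greedy (repeatedly take the single cheapest remaining cell) gives 560 km, worse by 104.
Swapping Car 63↔Car 44 (Car 63→Route 3 157 km, Car 44→Route 5 234 km) adds 205.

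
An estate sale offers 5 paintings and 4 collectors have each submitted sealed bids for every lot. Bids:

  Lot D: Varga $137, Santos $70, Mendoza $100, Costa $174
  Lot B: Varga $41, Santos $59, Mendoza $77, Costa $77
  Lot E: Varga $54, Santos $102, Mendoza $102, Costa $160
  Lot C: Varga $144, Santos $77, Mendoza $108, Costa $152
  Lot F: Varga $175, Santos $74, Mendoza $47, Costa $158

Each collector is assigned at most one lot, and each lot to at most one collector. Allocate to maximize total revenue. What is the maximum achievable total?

Max total: $559

This is a one-to-one assignment (maximum-weight bipartite matching).
Optimal: Varga→Lot F ($175), Santos→Lot E ($102), Mendoza→Lot C ($108), Costa→Lot D ($174) — total 175+102+108+174 = $559.
Column-greedy (each lot in turn goes to its best remaining collector) gives $497, worse by 62.
Checked against all permutations: $559 is optimal.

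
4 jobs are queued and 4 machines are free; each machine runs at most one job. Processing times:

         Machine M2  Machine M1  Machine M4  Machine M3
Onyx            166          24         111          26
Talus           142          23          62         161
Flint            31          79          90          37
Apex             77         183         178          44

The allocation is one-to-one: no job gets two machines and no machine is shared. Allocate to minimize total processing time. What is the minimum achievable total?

Optimal: Onyx→Machine M1 (24 min), Talus→Machine M4 (62 min), Flint→Machine M2 (31 min), Apex→Machine M3 (44 min) — total 24+62+31+44 = 161 min.
Min-entry greedy (repeatedly take the single cheapest remaining cell) gives 258 min, worse by 97.
Next-best assignment: Onyx→Machine M1, Talus→Machine M4, Flint→Machine M3, Apex→Machine M2 = 200 min.
Checked against all permutations: 161 min is optimal.

Minimum total: 161 min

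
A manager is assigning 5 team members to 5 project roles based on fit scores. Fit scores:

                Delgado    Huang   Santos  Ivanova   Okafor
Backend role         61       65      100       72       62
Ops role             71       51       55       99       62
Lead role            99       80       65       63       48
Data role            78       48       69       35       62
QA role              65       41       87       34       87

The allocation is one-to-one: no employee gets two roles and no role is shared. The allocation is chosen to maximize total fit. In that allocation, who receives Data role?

This is a one-to-one assignment (maximum-weight bipartite matching).
Optimal: Delgado→Data role (78 pts), Huang→Lead role (80 pts), Santos→Backend role (100 pts), Ivanova→Ops role (99 pts), Okafor→QA role (87 pts) — total 78+80+100+99+87 = 444 pts.
Row-greedy (each employee in turn takes its best remaining role) gives 412 pts, worse by 32.
Delgado's own top role is Lead role (99 pts), but forcing Delgado→Lead role and reassigning the rest optimally gives only 433 pts — worse by 11.

Delgado receives Data role.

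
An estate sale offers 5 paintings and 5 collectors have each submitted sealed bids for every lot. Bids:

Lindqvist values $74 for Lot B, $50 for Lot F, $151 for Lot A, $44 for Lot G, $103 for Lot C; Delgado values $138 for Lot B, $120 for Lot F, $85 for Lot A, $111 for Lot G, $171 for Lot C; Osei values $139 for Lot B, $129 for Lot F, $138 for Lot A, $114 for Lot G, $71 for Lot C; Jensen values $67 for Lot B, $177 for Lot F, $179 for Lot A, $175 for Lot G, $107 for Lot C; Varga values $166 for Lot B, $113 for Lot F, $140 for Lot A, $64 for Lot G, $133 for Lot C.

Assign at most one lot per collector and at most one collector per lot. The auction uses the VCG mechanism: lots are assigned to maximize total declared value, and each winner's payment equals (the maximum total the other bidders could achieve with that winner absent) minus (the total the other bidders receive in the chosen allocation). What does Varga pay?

Varga pays $12.

Efficient allocation: Lindqvist→Lot A ($151), Delgado→Lot C ($171), Osei→Lot F ($129), Jensen→Lot G ($175), Varga→Lot B ($166); total welfare W = $792.
Varga receives Lot B at value $166, so the others get W − 166 = $626.
Without Varga: best allocation of the remaining 4 bidders over all 5 lots is Lindqvist→Lot A ($151), Delgado→Lot C ($171), Osei→Lot B ($139), Jensen→Lot F ($177), total $638.
VCG payment = (others' best without Varga) − (others' welfare with Varga) = 638 − 626 = $12.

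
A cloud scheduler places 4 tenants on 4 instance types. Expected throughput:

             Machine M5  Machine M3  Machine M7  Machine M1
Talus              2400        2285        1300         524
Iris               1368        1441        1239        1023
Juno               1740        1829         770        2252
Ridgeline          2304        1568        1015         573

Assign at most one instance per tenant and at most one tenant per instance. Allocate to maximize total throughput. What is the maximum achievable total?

Maximum total: 8080 ops/s

Optimal: Talus→Machine M3 (2285 ops/s), Iris→Machine M7 (1239 ops/s), Juno→Machine M1 (2252 ops/s), Ridgeline→Machine M5 (2304 ops/s) — total 2285+1239+2252+2304 = 8080 ops/s.
Max-entry greedy (repeatedly take the single best remaining cell) gives 7459 ops/s, worse by 621.
Checked against all permutations: 8080 ops/s is optimal.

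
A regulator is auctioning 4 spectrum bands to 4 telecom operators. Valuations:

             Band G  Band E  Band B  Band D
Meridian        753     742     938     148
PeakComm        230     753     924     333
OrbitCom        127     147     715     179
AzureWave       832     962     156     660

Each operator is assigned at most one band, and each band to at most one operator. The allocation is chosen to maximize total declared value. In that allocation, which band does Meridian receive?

Optimal: Meridian→Band G ($753M), PeakComm→Band E ($753M), OrbitCom→Band B ($715M), AzureWave→Band D ($660M) — total 753+753+715+660 = $2881M.
Row-greedy (each operator in turn takes its best remaining band) gives $2702M, worse by 179.
Every other assignment is strictly worse.
Meridian's own top band is Band B ($938M), but forcing Meridian→Band B and reassigning the rest optimally gives only $2702M — worse by 179.

Meridian receives Band G.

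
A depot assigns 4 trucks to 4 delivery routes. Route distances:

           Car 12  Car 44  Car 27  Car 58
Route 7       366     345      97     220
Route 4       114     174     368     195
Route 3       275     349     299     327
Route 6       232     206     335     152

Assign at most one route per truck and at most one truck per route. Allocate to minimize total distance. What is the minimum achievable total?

Min total: 698 km

Optimal: Car 12→Route 3 (275 km), Car 44→Route 4 (174 km), Car 27→Route 7 (97 km), Car 58→Route 6 (152 km) — total 275+174+97+152 = 698 km.
Min-entry greedy (repeatedly take the single cheapest remaining cell) gives 712 km, worse by 14.
Next-best assignment: Car 12→Route 4, Car 44→Route 3, Car 27→Route 7, Car 58→Route 6 = 712 km.
Swapping Car 27↔Car 58 (Car 27→Route 6 335 km, Car 58→Route 7 220 km) adds 306.
Checked against all permutations: 698 km is optimal.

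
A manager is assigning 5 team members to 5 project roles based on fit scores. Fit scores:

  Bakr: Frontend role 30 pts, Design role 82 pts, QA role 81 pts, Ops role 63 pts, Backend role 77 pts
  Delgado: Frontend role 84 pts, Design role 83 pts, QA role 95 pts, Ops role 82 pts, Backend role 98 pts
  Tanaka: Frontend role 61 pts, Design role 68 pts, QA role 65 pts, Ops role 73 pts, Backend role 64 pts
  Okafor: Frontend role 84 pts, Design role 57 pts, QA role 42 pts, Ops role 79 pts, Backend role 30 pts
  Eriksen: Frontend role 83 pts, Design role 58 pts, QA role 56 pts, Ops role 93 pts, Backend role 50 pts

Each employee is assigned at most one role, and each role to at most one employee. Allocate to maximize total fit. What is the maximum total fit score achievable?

Optimal: Bakr→QA role (81 pts), Delgado→Backend role (98 pts), Tanaka→Design role (68 pts), Okafor→Frontend role (84 pts), Eriksen→Ops role (93 pts) — total 81+98+68+84+93 = 424 pts.
Max-entry greedy (repeatedly take the single best remaining cell) gives 422 pts, worse by 2.
Next-best assignment: Bakr→Design role, Delgado→Backend role, Tanaka→QA role, Okafor→Frontend role, Eriksen→Ops role = 422 pts.
Checked against all permutations: 424 pts is optimal.

Max total: 424 pts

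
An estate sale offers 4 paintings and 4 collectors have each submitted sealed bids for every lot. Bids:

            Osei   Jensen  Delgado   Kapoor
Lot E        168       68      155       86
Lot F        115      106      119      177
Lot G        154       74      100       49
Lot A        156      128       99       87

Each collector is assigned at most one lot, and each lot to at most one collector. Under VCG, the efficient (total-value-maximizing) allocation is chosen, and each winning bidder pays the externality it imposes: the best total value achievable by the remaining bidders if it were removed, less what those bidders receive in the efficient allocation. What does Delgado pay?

Delgado pays $14.

Efficient allocation: Osei→Lot G ($154), Jensen→Lot A ($128), Delgado→Lot E ($155), Kapoor→Lot F ($177); total welfare W = $614.
Delgado receives Lot E at value $155, so the others get W − 155 = $459.
Without Delgado: best allocation of the remaining 3 bidders over all 4 lots is Osei→Lot E ($168), Jensen→Lot A ($128), Kapoor→Lot F ($177), total $473.
VCG payment = (others' best without Delgado) − (others' welfare with Delgado) = 473 − 459 = $14.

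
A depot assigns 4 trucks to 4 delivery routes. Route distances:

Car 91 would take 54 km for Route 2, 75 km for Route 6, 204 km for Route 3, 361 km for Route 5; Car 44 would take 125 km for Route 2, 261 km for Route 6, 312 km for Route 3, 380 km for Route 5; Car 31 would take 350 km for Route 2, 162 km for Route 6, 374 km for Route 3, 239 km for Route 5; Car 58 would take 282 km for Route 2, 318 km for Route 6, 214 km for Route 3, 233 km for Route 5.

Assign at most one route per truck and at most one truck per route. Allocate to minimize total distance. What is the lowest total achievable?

Min total: 653 km

This is a one-to-one assignment (minimum-cost bipartite matching).
Optimal: Car 91→Route 6 (75 km), Car 44→Route 2 (125 km), Car 31→Route 5 (239 km), Car 58→Route 3 (214 km) — total 75+125+239+214 = 653 km.
Row-greedy (each truck in turn takes its cheapest remaining route) gives 768 km, worse by 115.
Next-best assignment: Car 91→Route 3, Car 44→Route 2, Car 31→Route 6, Car 58→Route 5 = 724 km.
Every other assignment is strictly worse.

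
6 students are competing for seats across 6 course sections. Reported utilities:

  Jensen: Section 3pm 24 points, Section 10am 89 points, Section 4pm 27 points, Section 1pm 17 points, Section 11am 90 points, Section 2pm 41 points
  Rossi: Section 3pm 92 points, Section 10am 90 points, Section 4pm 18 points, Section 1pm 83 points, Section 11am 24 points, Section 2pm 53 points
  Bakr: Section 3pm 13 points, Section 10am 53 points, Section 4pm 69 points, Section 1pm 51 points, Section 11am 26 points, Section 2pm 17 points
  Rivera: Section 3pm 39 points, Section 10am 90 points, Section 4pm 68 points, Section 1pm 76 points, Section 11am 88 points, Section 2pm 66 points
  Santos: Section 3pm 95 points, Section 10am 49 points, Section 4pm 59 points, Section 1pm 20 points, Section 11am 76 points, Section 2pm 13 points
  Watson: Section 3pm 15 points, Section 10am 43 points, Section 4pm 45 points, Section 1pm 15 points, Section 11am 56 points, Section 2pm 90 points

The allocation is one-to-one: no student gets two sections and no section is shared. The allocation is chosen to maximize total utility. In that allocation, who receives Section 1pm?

Rossi receives Section 1pm.

This is a one-to-one assignment (maximum-weight bipartite matching).
Optimal: Jensen→Section 11am (90 points), Rossi→Section 1pm (83 points), Bakr→Section 4pm (69 points), Rivera→Section 10am (90 points), Santos→Section 3pm (95 points), Watson→Section 2pm (90 points) — total 90+83+69+90+95+90 = 517 points.
Swapping Jensen↔Santos (Jensen→Section 3pm 24 points, Santos→Section 11am 76 points) loses 85.
Checked against all permutations: 517 points is optimal.
Rossi's own top section is Section 3pm (92 points), but forcing Rossi→Section 3pm and reassigning the rest optimally gives only 492 points — worse by 25.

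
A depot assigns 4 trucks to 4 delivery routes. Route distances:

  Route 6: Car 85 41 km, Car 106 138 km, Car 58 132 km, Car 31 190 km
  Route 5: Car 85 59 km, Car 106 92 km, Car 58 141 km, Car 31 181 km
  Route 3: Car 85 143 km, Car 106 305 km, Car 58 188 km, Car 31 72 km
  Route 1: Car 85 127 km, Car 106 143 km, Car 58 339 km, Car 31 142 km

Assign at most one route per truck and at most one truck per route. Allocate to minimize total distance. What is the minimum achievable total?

Minimum total: 397 km

Optimal: Car 85→Route 6 (41 km), Car 106→Route 1 (143 km), Car 58→Route 5 (141 km), Car 31→Route 3 (72 km) — total 41+143+141+72 = 397 km.
Column-greedy (each route in turn goes to its cheapest remaining truck) gives 544 km, worse by 147.
Next-best assignment: Car 85→Route 5, Car 106→Route 1, Car 58→Route 6, Car 31→Route 3 = 406 km.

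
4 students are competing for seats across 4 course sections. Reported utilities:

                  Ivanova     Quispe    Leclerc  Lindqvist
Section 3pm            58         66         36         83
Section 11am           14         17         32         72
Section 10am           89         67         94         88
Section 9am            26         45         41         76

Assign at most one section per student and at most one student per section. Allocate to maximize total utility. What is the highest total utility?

Maximum total: 269 points

This is a one-to-one assignment (maximum-weight bipartite matching).
Optimal: Ivanova→Section 3pm (58 points), Quispe→Section 9am (45 points), Leclerc→Section 10am (94 points), Lindqvist→Section 11am (72 points) — total 58+45+94+72 = 269 points.
Column-greedy (each section in turn goes to its best remaining student) gives 249 points, worse by 20.
Swapping Lindqvist↔Leclerc (Lindqvist→Section 10am 88 points, Leclerc→Section 11am 32 points) loses 46.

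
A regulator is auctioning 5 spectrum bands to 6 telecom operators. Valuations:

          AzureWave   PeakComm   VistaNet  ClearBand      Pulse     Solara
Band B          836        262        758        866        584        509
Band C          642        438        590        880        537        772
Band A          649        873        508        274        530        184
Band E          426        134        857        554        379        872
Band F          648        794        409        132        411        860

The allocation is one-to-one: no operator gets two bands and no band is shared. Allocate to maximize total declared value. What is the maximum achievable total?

Optimal: AzureWave→Band B ($836M), ClearBand→Band C ($880M), PeakComm→Band A ($873M), VistaNet→Band E ($857M), Solara→Band F ($860M) — total 836+880+873+857+860 = $4306M.
Column-greedy (each band in turn goes to its best remaining operator) gives $4016M, worse by 290.
Next-best assignment: ClearBand→Band B, AzureWave→Band C, PeakComm→Band A, VistaNet→Band E, Solara→Band F = $4098M.
Swapping ClearBand↔AzureWave (ClearBand→Band B $866M, AzureWave→Band C $642M) loses 208.
No other one-to-one assignment exceeds $4306M.

Max total: $4306M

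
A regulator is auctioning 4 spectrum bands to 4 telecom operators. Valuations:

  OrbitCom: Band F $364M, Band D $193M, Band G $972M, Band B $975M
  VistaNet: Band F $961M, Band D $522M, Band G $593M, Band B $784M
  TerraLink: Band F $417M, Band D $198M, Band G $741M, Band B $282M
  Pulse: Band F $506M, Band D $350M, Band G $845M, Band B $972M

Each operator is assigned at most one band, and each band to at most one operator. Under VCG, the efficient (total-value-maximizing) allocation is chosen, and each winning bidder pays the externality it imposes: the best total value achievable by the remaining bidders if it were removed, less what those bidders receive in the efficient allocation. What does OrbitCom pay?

OrbitCom pays $543M.

Efficient allocation: OrbitCom→Band G ($972M), VistaNet→Band F ($961M), TerraLink→Band D ($198M), Pulse→Band B ($972M); total welfare W = $3103M.
OrbitCom receives Band G at value $972M, so the others get W − 972 = $2131M.
Without OrbitCom: best allocation of the remaining 3 bidders over all 4 bands is VistaNet→Band F ($961M), TerraLink→Band G ($741M), Pulse→Band B ($972M), total $2674M.
VCG payment = (others' best without OrbitCom) − (others' welfare with OrbitCom) = 2674 − 2131 = $543M.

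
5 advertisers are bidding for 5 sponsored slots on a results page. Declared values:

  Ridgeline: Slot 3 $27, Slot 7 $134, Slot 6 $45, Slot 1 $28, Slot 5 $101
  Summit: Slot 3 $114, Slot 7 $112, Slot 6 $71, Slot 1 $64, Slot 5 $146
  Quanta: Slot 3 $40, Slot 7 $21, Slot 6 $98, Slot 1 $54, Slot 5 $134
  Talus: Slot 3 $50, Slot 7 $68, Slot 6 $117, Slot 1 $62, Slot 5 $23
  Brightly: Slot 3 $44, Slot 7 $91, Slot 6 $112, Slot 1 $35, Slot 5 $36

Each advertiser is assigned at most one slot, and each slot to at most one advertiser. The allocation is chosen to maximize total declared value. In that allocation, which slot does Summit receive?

This is a one-to-one assignment (maximum-weight bipartite matching).
Optimal: Ridgeline→Slot 7 ($134), Summit→Slot 3 ($114), Quanta→Slot 5 ($134), Talus→Slot 1 ($62), Brightly→Slot 6 ($112) — total 134+114+134+62+112 = $556.
Max-entry greedy (repeatedly take the single best remaining cell) gives $495, worse by 61.
Next-best assignment: Ridgeline→Slot 7, Summit→Slot 3, Quanta→Slot 5, Talus→Slot 6, Brightly→Slot 1 = $534.
Summit's own top slot is Slot 5 ($146), but forcing Summit→Slot 5 and reassigning the rest optimally gives only $496 — worse by 60.

Summit receives Slot 3.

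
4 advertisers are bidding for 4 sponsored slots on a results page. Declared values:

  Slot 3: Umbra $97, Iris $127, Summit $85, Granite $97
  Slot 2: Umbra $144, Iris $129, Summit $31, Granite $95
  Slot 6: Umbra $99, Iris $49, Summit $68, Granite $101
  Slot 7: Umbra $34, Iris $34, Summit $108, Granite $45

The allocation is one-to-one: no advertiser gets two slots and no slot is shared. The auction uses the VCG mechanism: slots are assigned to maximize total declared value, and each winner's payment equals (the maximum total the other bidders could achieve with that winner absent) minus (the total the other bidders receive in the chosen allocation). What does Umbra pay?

Umbra pays $2.

Efficient allocation: Umbra→Slot 2 ($144), Iris→Slot 3 ($127), Summit→Slot 7 ($108), Granite→Slot 6 ($101); total welfare W = $480.
Umbra receives Slot 2 at value $144, so the others get W − 144 = $336.
Without Umbra: best allocation of the remaining 3 bidders over all 4 slots is Iris→Slot 2 ($129), Summit→Slot 7 ($108), Granite→Slot 6 ($101), total $338.
VCG payment = (others' best without Umbra) − (others' welfare with Umbra) = 338 − 336 = $2.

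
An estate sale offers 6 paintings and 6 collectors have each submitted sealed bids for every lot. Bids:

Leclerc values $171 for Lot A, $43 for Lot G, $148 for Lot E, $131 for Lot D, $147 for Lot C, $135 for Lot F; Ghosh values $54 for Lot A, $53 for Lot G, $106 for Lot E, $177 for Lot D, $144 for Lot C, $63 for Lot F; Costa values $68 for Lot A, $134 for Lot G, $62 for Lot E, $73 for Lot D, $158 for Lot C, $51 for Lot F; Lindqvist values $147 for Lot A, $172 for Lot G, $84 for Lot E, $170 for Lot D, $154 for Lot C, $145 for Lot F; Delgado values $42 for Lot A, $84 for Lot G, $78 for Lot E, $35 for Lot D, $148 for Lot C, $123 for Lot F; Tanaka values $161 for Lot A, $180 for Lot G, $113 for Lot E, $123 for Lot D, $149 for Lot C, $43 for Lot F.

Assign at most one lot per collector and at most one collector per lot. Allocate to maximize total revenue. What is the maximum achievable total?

Maximum total: $939

Optimal: Leclerc→Lot E ($148), Ghosh→Lot D ($177), Costa→Lot C ($158), Lindqvist→Lot G ($172), Delgado→Lot F ($123), Tanaka→Lot A ($161) — total 148+177+158+172+123+161 = $939.
Row-greedy (each collector in turn takes its best remaining lot) gives $914, worse by 25.
Next-best assignment: Leclerc→Lot E, Ghosh→Lot D, Costa→Lot C, Lindqvist→Lot A, Delgado→Lot F, Tanaka→Lot G = $933.
Swapping Lindqvist↔Delgado (Lindqvist→Lot F $145, Delgado→Lot G $84) loses 66.
Checked against all permutations: $939 is optimal.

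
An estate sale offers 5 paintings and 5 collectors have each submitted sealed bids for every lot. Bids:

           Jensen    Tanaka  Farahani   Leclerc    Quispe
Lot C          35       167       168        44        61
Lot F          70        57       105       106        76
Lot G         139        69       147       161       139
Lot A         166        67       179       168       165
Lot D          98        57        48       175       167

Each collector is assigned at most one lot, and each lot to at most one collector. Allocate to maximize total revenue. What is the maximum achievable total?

This is a one-to-one assignment (maximum-weight bipartite matching).
Optimal: Jensen→Lot A ($166), Tanaka→Lot C ($167), Farahani→Lot F ($105), Leclerc→Lot G ($161), Quispe→Lot D ($167) — total 166+167+105+161+167 = $766.
Max-entry greedy (repeatedly take the single best remaining cell) gives $736, worse by 30.
No other one-to-one assignment exceeds $766.

Maximum total: $766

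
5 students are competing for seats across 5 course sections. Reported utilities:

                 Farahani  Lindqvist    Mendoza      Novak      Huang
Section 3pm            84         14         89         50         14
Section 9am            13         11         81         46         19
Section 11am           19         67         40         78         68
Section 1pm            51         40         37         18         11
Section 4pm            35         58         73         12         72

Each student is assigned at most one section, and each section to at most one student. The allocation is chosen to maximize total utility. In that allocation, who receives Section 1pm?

Lindqvist receives Section 1pm.

This is a one-to-one assignment (maximum-weight bipartite matching).
Optimal: Farahani→Section 3pm (84 points), Lindqvist→Section 1pm (40 points), Mendoza→Section 9am (81 points), Novak→Section 11am (78 points), Huang→Section 4pm (72 points) — total 84+40+81+78+72 = 355 points.
Row-greedy (each student in turn takes its best remaining section) gives 322 points, worse by 33.
Lindqvist's own top section is Section 11am (67 points), but forcing Lindqvist→Section 11am and reassigning the rest optimally gives only 325 points — worse by 30.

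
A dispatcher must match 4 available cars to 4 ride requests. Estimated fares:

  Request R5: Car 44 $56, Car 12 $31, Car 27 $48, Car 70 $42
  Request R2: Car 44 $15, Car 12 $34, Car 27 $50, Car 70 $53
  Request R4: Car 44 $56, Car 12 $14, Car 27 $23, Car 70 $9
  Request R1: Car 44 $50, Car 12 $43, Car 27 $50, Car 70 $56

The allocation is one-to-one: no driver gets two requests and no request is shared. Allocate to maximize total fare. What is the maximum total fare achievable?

Max total: $200

Optimal: Car 44→Request R4 ($56), Car 12→Request R1 ($43), Car 27→Request R5 ($48), Car 70→Request R2 ($53) — total 56+43+48+53 = $200.
Column-greedy (each request in turn goes to its best remaining driver) gives $175, worse by 25.
Next-best assignment: Car 44→Request R4, Car 12→Request R2, Car 27→Request R5, Car 70→Request R1 = $194.
Swapping Car 44↔Car 12 (Car 44→Request R1 $50, Car 12→Request R4 $14) loses 35.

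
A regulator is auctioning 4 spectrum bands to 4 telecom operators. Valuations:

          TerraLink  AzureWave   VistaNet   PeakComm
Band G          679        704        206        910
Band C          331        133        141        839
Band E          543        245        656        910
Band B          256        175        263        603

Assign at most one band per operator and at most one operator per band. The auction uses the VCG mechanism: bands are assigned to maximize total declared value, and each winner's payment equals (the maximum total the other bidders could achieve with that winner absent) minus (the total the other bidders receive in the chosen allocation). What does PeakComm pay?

PeakComm pays $75M.

Efficient allocation: TerraLink→Band B ($256M), AzureWave→Band G ($704M), VistaNet→Band E ($656M), PeakComm→Band C ($839M); total welfare W = $2455M.
PeakComm receives Band C at value $839M, so the others get W − 839 = $1616M.
Without PeakComm: best allocation of the remaining 3 bidders over all 4 bands is TerraLink→Band C ($331M), AzureWave→Band G ($704M), VistaNet→Band E ($656M), total $1691M.
VCG payment = (others' best without PeakComm) − (others' welfare with PeakComm) = 1691 − 1616 = $75M.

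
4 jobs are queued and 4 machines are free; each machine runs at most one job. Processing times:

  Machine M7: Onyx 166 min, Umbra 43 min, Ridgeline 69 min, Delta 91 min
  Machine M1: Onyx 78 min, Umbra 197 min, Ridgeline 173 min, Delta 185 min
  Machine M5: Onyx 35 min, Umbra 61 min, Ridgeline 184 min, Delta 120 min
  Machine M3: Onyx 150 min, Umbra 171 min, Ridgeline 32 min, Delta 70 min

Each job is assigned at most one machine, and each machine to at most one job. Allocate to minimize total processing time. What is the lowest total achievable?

Minimum total: 262 min

Optimal: Onyx→Machine M1 (78 min), Umbra→Machine M5 (61 min), Ridgeline→Machine M3 (32 min), Delta→Machine M7 (91 min) — total 78+61+32+91 = 262 min.
Min-entry greedy (repeatedly take the single cheapest remaining cell) gives 295 min, worse by 33.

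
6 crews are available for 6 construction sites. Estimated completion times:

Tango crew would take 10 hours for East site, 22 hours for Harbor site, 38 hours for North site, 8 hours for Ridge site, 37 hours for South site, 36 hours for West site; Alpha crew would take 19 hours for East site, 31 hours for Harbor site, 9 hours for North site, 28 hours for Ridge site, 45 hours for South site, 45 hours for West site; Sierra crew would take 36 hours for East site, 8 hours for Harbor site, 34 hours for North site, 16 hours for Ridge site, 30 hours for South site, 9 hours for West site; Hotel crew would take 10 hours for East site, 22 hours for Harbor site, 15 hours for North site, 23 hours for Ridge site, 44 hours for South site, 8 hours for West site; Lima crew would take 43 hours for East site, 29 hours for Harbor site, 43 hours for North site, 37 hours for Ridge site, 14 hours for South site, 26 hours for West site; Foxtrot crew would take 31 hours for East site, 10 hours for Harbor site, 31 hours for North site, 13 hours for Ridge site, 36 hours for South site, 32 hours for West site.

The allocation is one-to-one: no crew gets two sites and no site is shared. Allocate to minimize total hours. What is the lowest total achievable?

Optimal: Tango crew→Ridge site (8 hours), Alpha crew→North site (9 hours), Sierra crew→West site (9 hours), Hotel crew→East site (10 hours), Lima crew→South site (14 hours), Foxtrot crew→Harbor site (10 hours) — total 8+9+9+10+14+10 = 60 hours.
Row-greedy (each crew in turn takes its cheapest remaining site) gives 78 hours, worse by 18.
Swapping Lima crew↔Alpha crew (Lima crew→North site 43 hours, Alpha crew→South site 45 hours) adds 65.

Minimum total: 60 hours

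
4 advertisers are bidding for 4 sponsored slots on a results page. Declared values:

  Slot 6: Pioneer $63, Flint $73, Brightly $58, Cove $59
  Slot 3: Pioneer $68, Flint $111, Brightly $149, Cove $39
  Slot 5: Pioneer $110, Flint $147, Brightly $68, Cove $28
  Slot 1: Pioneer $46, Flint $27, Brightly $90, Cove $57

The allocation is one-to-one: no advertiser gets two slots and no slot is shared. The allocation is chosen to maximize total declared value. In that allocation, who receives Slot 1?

Treat this as an assignment problem: match each advertiser to one slot.
Optimal: Pioneer→Slot 6 ($63), Flint→Slot 5 ($147), Brightly→Slot 3 ($149), Cove→Slot 1 ($57) — total 63+147+149+57 = $416.
Checked against all permutations: $416 is optimal.
Cove's own top slot is Slot 6 ($59), but forcing Cove→Slot 6 and reassigning the rest optimally gives only $401 — worse by 15.

Cove receives Slot 1.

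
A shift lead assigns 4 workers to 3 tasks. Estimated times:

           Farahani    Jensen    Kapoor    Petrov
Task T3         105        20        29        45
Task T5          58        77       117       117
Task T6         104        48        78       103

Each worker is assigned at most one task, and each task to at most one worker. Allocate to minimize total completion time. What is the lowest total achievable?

This is a one-to-one assignment (minimum-cost bipartite matching).
Optimal: Kapoor→Task T3 (29 min), Farahani→Task T5 (58 min), Jensen→Task T6 (48 min) — total 29+58+48 = 135 min.
Next-best assignment: Petrov→Task T3, Farahani→Task T5, Jensen→Task T6 = 151 min.

Min total: 135 min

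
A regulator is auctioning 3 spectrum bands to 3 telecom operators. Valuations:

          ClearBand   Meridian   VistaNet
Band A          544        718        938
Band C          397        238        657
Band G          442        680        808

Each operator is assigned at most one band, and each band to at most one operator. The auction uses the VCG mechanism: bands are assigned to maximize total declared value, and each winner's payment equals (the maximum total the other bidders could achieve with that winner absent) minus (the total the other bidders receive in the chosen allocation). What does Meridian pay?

Meridian pays $45M.

Efficient allocation: ClearBand→Band C ($397M), Meridian→Band G ($680M), VistaNet→Band A ($938M); total welfare W = $2015M.
Meridian receives Band G at value $680M, so the others get W − 680 = $1335M.
Without Meridian: best allocation of the remaining 2 bidders over all 3 bands is ClearBand→Band G ($442M), VistaNet→Band A ($938M), total $1380M.
VCG payment = (others' best without Meridian) − (others' welfare with Meridian) = 1380 − 1335 = $45M.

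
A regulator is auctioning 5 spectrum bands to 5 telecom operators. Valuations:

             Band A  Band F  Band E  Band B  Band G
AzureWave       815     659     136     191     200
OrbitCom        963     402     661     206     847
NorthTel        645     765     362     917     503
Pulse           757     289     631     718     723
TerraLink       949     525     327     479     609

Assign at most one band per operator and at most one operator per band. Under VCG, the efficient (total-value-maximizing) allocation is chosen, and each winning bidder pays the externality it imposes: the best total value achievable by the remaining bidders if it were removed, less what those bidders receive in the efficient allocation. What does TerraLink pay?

Efficient allocation: AzureWave→Band F ($659M), OrbitCom→Band G ($847M), NorthTel→Band B ($917M), Pulse→Band E ($631M), TerraLink→Band A ($949M); total welfare W = $4003M.
TerraLink receives Band A at value $949M, so the others get W − 949 = $3054M.
Without TerraLink: best allocation of the remaining 4 bidders over all 5 bands is AzureWave→Band F ($659M), OrbitCom→Band A ($963M), NorthTel→Band B ($917M), Pulse→Band G ($723M), total $3262M.
VCG payment = (others' best without TerraLink) − (others' welfare with TerraLink) = 3262 − 3054 = $208M.

TerraLink pays $208M.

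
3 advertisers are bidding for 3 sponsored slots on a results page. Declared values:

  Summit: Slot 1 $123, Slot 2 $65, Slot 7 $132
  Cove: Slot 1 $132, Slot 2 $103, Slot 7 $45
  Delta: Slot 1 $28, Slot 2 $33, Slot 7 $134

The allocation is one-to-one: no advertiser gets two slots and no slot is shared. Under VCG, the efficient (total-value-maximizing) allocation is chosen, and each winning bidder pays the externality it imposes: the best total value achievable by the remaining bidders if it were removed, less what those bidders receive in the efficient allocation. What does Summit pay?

Summit pays $29.

Efficient allocation: Summit→Slot 1 ($123), Cove→Slot 2 ($103), Delta→Slot 7 ($134); total welfare W = $360.
Summit receives Slot 1 at value $123, so the others get W − 123 = $237.
Without Summit: best allocation of the remaining 2 bidders over all 3 slots is Cove→Slot 1 ($132), Delta→Slot 7 ($134), total $266.
VCG payment = (others' best without Summit) − (others' welfare with Summit) = 266 − 237 = $29.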